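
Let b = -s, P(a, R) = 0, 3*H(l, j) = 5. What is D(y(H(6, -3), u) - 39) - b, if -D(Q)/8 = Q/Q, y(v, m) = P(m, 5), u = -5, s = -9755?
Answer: -9763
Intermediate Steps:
H(l, j) = 5/3 (H(l, j) = (⅓)*5 = 5/3)
y(v, m) = 0
D(Q) = -8 (D(Q) = -8*Q/Q = -8*1 = -8)
b = 9755 (b = -1*(-9755) = 9755)
D(y(H(6, -3), u) - 39) - b = -8 - 1*9755 = -8 - 9755 = -9763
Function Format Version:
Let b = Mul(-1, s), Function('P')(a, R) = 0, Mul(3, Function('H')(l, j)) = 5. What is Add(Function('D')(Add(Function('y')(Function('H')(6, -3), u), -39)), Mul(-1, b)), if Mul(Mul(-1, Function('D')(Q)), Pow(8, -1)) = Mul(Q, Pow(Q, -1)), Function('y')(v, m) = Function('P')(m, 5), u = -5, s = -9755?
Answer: -9763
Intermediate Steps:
Function('H')(l, j) = Rational(5, 3) (Function('H')(l, j) = Mul(Rational(1, 3), 5) = Rational(5, 3))
Function('y')(v, m) = 0
Function('D')(Q) = -8 (Function('D')(Q) = Mul(-8, Mul(Q, Pow(Q, -1))) = Mul(-8, 1) = -8)
b = 9755 (b = Mul(-1, -9755) = 9755)
Add(Function('D')(Add(Function('y')(Function('H')(6, -3), u), -39)), Mul(-1, b)) = Add(-8, Mul(-1, 9755)) = Add(-8, -9755) = -9763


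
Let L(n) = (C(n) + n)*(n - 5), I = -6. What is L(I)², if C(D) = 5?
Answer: 121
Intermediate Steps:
L(n) = (-5 + n)*(5 + n) (L(n) = (5 + n)*(n - 5) = (5 + n)*(-5 + n) = (-5 + n)*(5 + n))
L(I)² = (-25 + (-6)²)² = (-25 + 36)² = 11² = 121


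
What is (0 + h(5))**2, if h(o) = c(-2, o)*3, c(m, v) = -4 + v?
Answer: 9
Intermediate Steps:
h(o) = -12 + 3*o (h(o) = (-4 + o)*3 = -12 + 3*o)
(0 + h(5))**2 = (0 + (-12 + 3*5))**2 = (0 + (-12 + 15))**2 = (0 + 3)**2 = 3**2 = 9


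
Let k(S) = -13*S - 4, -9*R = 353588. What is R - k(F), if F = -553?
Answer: -418253/9 ≈ -46473.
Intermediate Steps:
R = -353588/9 (R = -⅑*353588 = -353588/9 ≈ -39288.)
k(S) = -4 - 13*S
R - k(F) = -353588/9 - (-4 - 13*(-553)) = -353588/9 - (-4 + 7189) = -353588/9 - 1*7185 = -353588/9 - 7185 = -418253/9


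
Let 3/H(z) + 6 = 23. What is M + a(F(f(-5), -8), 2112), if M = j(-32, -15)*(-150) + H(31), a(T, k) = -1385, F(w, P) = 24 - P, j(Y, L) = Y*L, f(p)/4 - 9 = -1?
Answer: -1247542/17 ≈ -73385.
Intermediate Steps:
H(z) = 3/17 (H(z) = 3/(-6 + 23) = 3/17)
f(p) = 32 (f(p) = 36 + 4*(-1) = 36 - 4 = 32)
j(Y, L) = L*Y
M = -1223997/17 (M = -15*(-32)*(-150) + 3/17 = 480*(-150) + 3/17 = -72000 + 3/17 = -1223997/17 ≈ -72000.)
M + a(F(f(-5), -8), 2112) = -1223997/17 - 1385 = -1247542/17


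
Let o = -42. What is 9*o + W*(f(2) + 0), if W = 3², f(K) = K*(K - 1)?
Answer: -360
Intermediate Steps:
f(K) = K*(-1 + K)
W = 9
9*o + W*(f(2) + 0) = 9*(-42) + 9*(2*(-1 + 2) + 0) = -378 + 9*(2*1 + 0) = -378 + 9*(2 + 0) = -378 + 9*2 = -378 + 18 = -360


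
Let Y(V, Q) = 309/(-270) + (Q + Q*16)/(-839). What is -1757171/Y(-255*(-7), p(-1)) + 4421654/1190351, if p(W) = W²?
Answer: 157940899778860048/104687799397 ≈ 1.5087e+6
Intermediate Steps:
Y(V, Q) = -103/90 - 17*Q/839 (Y(V, Q) = 309*(-1/270) + (Q + 16*Q)*(-1/839) = -103/90 + (17*Q)*(-1/839) = -103/90 - 17*Q/839)
-1757171/Y(-255*(-7), p(-1)) + 4421654/1190351 = -1757171/(-103/90 - 17/839*(-1)²) + 4421654/1190351 = -1757171/(-103/90 - 17/839*1) + 4421654*(1/1190351) = -1757171/(-103/90 - 17/839) + 4421654/1190351 = -1757171/(-87947/75510) + 4421654/1190351 = -1757171*(-75510/87947) + 4421654/1190351 = 132683982210/87947 + 4421654/1190351 = 157940899778860048/104687799397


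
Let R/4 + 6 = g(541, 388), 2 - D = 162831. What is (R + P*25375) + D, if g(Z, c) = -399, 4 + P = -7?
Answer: -443574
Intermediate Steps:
P = -11 (P = -4 - 7 = -11)
D = -162829 (D = 2 - 1*162831 = 2 - 162831 = -162829)
R = -1620 (R = -24 + 4*(-399) = -24 - 1596 = -1620)
(R + P*25375) + D = (-1620 - 11*25375) - 162829 = (-1620 - 279125) - 162829 = -280745 - 162829 = -443574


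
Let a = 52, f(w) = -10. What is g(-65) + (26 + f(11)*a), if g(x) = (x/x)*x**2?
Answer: 3731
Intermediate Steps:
g(x) = x**2 (g(x) = 1*x**2 = x**2)
g(-65) + (26 + f(11)*a) = (-65)**2 + (26 - 10*52) = 4225 + (26 - 520) = 4225 - 494 = 3731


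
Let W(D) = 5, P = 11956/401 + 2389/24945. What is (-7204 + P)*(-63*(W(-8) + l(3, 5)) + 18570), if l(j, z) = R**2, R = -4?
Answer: -412559826367879/3334315 ≈ -1.2373e+8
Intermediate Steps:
l(j, z) = 16 (l(j, z) = (-4)**2 = 16)
P = 299200409/10002945 (P = 11956*(1/401) + 2389*(1/24945) = 11956/401 + 2389/24945 = 299200409/10002945 ≈ 29.911)
(-7204 + P)*(-63*(W(-8) + l(3, 5)) + 18570) = (-7204 + 299200409/10002945)*(-63*(5 + 16) + 18570) = -71762015371*(-63*21 + 18570)/10002945 = -71762015371*(-1323 + 18570)/10002945 = -71762015371/10002945*17247 = -412559826367879/3334315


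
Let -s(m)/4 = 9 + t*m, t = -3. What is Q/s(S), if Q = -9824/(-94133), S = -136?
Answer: -2456/39253461 ≈ -6.2568e-5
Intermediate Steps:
Q = 9824/94133 (Q = -9824*(-1/94133) = 9824/94133 ≈ 0.10436)
s(m) = -36 + 12*m (s(m) = -4*(9 - 3*m) = -36 + 12*m)
Q/s(S) = 9824/(94133*(-36 + 12*(-136))) = 9824/(94133*(-36 - 1632)) = (9824/94133)/(-1668) = (9824/94133)*(-1/1668) = -2456/39253461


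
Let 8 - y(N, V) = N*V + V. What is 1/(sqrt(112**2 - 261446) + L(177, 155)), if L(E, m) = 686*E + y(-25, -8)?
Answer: 60619/7349450773 - I*sqrt(248902)/14698901546 ≈ 8.2481e-6 - 3.3941e-8*I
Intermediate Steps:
y(N, V) = 8 - V - N*V (y(N, V) = 8 - (N*V + V) = 8 - (V + N*V) = 8 + (-V - N*V) = 8 - V - N*V)
L(E, m) = -184 + 686*E (L(E, m) = 686*E + (8 - 1*(-8) - 1*(-25)*(-8)) = 686*E + (8 + 8 - 200) = 686*E - 184 = -184 + 686*E)
1/(sqrt(112**2 - 261446) + L(177, 155)) = 1/(sqrt(112**2 - 261446) + (-184 + 686*177)) = 1/(sqrt(12544 - 261446) + (-184 + 121422)) = 1/(sqrt(-248902) + 121238) = 1/(I*sqrt(248902) + 121238) = 1/(121238 + I*sqrt(248902))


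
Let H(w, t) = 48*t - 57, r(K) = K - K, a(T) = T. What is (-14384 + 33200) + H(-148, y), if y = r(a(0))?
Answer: 18759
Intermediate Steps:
r(K) = 0
y = 0
H(w, t) = -57 + 48*t
(-14384 + 33200) + H(-148, y) = (-14384 + 33200) + (-57 + 48*0) = 18816 + (-57 + 0) = 18816 - 57 = 18759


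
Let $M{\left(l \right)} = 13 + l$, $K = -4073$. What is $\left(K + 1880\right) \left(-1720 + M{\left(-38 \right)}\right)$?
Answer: $3826785$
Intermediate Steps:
$\left(K + 1880\right) \left(-1720 + M{\left(-38 \right)}\right) = \left(-4073 + 1880\right) \left(-1720 + \left(13 - 38\right)\right) = - 2193 \left(-1720 - 25\right) = \left(-2193\right) \left(-1745\right) = 3826785$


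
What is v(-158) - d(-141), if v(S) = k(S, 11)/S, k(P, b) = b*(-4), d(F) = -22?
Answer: 1760/79 ≈ 22.278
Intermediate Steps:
k(P, b) = -4*b
v(S) = -44/S (v(S) = (-4*11)/S = -44/S)
v(-158) - d(-141) = -44/(-158) - 1*(-22) = -44*(-1/158) + 22 = 22/79 + 22 = 1760/79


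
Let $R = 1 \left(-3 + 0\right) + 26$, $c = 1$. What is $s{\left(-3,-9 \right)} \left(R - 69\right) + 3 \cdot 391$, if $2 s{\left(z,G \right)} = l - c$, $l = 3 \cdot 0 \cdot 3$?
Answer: $1196$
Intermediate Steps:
$l = 0$ ($l = 0 \cdot 3 = 0$)
$R = 23$ ($R = 1 \left(-3\right) + 26 = -3 + 26 = 23$)
$s{\left(z,G \right)} = - \frac{1}{2}$ ($s{\left(z,G \right)} = \frac{0 - 1}{2} = \frac{1}{2} \left(-1\right) = - \frac{1}{2}$)
$s{\left(-3,-9 \right)} \left(R - 69\right) + 3 \cdot 391 = - \frac{23 - 69}{2} + 3 \cdot 391 = \left(- \frac{1}{2}\right) \left(-46\right) + 1173 = 23 + 1173 = 1196$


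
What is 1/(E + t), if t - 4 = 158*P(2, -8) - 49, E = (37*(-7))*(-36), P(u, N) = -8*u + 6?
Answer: 1/7699 ≈ 0.00012989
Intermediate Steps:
P(u, N) = 6 - 8*u
E = 9324 (E = -259*(-36) = 9324)
t = -1625 (t = 4 + (158*(6 - 8*2) - 49) = 4 + (158*(6 - 16) - 49) = 4 + (158*(-10) - 49) = 4 + (-1580 - 49) = 4 - 1629 = -1625)
1/(E + t) = 1/(9324 - 1625) = 1/7699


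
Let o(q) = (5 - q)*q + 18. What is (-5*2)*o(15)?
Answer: 1320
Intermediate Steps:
o(q) = 18 + q*(5 - q) (o(q) = q*(5 - q) + 18 = 18 + q*(5 - q))
(-5*2)*o(15) = (-5*2)*(18 - 1*15² + 5*15) = -10*(18 - 1*225 + 75) = -10*(18 - 225 + 75) = -10*(-132) = 1320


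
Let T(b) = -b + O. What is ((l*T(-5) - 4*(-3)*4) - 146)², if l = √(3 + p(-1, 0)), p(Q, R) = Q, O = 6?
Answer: 9846 - 2156*√2 ≈ 6797.0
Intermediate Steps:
l = √2 (l = √(3 - 1) = √2 ≈ 1.4142)
T(b) = 6 - b (T(b) = -b + 6 = 6 - b)
((l*T(-5) - 4*(-3)*4) - 146)² = ((√2*(6 - 1*(-5)) - 4*(-3)*4) - 146)² = ((√2*(6 + 5) + 12*4) - 146)² = ((√2*11 + 48) - 146)² = ((11*√2 + 48) - 146)² = ((48 + 11*√2) - 146)² = (-98 + 11*√2)²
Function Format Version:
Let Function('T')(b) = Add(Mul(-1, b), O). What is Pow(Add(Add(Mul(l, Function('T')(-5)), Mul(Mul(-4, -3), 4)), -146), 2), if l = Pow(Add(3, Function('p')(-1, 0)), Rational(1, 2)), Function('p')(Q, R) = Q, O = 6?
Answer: Add(9846, Mul(-2156, Pow(2, Rational(1, 2)))) ≈ 6797.0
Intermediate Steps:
l = Pow(2, Rational(1, 2)) (l = Pow(Add(3, -1), Rational(1, 2)) = Pow(2, Rational(1, 2)) ≈ 1.4142)
Function('T')(b) = Add(6, Mul(-1, b)) (Function('T')(b) = Add(Mul(-1, b), 6) = Add(6, Mul(-1, b)))
Pow(Add(Add(Mul(l, Function('T')(-5)), Mul(Mul(-4, -3), 4)), -146), 2) = Pow(Add(Add(Mul(Pow(2, Rational(1, 2)), Add(6, Mul(-1, -5))), Mul(Mul(-4, -3), 4)), -146), 2) = Pow(Add(Add(Mul(Pow(2, Rational(1, 2)), Add(6, 5)), Mul(12, 4)), -146), 2) = Pow(Add(Add(Mul(Pow(2, Rational(1, 2)), 11), 48), -146), 2) = Pow(Add(Add(Mul(11, Pow(2, Rational(1, 2))), 48), -146), 2) = Pow(Add(Add(48, Mul(11, Pow(2, Rational(1, 2)))), -146), 2) = Pow(Add(-98, Mul(11, Pow(2, Rational(1, 2)))), 2)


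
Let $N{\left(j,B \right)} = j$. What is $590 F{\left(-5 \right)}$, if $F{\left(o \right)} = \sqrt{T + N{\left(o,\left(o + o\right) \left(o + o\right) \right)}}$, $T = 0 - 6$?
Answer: $590 i \sqrt{11} \approx 1956.8 i$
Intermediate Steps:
$T = -6$ ($T = 0 - 6 = -6$)
$F{\left(o \right)} = \sqrt{-6 + o}$
$590 F{\left(-5 \right)} = 590 \sqrt{-6 - 5} = 590 \sqrt{-11} = 590 i \sqrt{11}$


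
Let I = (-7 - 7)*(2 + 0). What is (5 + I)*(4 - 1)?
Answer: -69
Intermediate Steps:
I = -28 (I = -14*2 = -28)
(5 + I)*(4 - 1) = (5 - 28)*(4 - 1) = -23*3 = -69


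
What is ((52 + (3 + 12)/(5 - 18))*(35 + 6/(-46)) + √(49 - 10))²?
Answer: 281032821523/89401 + 1060244*√39/299 ≈ 3.1657e+6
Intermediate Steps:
((52 + (3 + 12)/(5 - 18))*(35 + 6/(-46)) + √(49 - 10))² = ((52 + 15/(-13))*(35 + 6*(-1/46)) + √39)² = ((52 + 15*(-1/13))*(35 - 3/23) + √39)² = ((52 - 15/13)*(802/23) + √39)² = ((661/13)*(802/23) + √39)² = (530122/299 + √39)²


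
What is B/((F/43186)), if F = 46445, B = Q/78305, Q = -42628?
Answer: -1840932808/3636875725 ≈ -0.50619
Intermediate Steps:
B = -42628/78305 ≈ -0.54438
B/((F/43186)) = -42628/(78305*(46445/43186)) = -42628/(78305*(46445*(1/43186))) = -42628/(78305*46445/43186) = -42628/78305*43186/46445 = -1840932808/3636875725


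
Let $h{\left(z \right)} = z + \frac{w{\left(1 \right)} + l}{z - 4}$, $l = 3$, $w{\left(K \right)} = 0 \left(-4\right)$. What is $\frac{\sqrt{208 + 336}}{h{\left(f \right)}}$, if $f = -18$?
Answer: $- \frac{88 \sqrt{34}}{399} \approx -1.286$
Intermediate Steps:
$w{\left(K \right)} = 0$
$h{\left(z \right)} = z + \frac{3}{-4 + z}$ ($h{\left(z \right)} = z + \frac{0 + 3}{z - 4} = z + \frac{3}{-4 + z}$)
$\frac{\sqrt{208 + 336}}{h{\left(f \right)}} = \frac{\sqrt{208 + 336}}{\frac{1}{-4 - 18} \left(3 + \left(-18\right)^{2} - -72\right)} = \frac{\sqrt{544}}{\frac{1}{-22} \left(3 + 324 + 72\right)} = \frac{4 \sqrt{34}}{\left(- \frac{1}{22}\right) 399} = \frac{4 \sqrt{34}}{- \frac{399}{22}} = 4 \sqrt{34} \left(- \frac{22}{399}\right) = - \frac{88 \sqrt{34}}{399}$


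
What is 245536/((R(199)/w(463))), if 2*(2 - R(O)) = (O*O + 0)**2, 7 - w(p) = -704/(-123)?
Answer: -77098304/192893421231 ≈ -0.00039969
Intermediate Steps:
w(p) = 157/123 (w(p) = 7 - (-704)/(-123) = 7 - (-704)*(-1)/123 = 7 - 1*704/123 = 7 - 704/123 = 157/123)
R(O) = 2 - O**4/2 (R(O) = 2 - (O*O + 0)**2/2 = 2 - (O**2 + 0)**2/2 = 2 - O**4/2)
245536/((R(199)/w(463))) = 245536/(((2 - 1/2*199**4)/(157/123))) = 245536/(((2 - 1/2*1568239201)*(123/157))) = 245536/(((2 - 1568239201/2)*(123/157))) = 245536/((-1568239197/2*123/157)) = 245536/(-192893421231/314) = 245536*(-314/192893421231) = -77098304/192893421231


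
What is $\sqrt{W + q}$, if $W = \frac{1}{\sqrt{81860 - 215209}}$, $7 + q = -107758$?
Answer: $\frac{\sqrt{-1916272466894765 - 133349 i \sqrt{133349}}}{133349} \approx 4.171 \cdot 10^{-6} - 328.28 i$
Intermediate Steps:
$q = -107765$ ($q = -7 - 107758 = -107765$)
$W = - \frac{i \sqrt{133349}}{133349}$ ($W = \frac{1}{\sqrt{-133349}} = \frac{1}{i \sqrt{133349}} = - \frac{i \sqrt{133349}}{133349} \approx - 0.0027385 i$)
$\sqrt{W + q} = \sqrt{- \frac{i \sqrt{133349}}{133349} - 107765} = \sqrt{-107765 - \frac{i \sqrt{133349}}{133349}}$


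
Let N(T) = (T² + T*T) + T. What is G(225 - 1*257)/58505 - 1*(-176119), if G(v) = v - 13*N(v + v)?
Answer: 10303736399/58505 ≈ 1.7612e+5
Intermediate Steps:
N(T) = T + 2*T² (N(T) = (T² + T²) + T = 2*T² + T = T + 2*T²)
G(v) = v - 26*v*(1 + 4*v) (G(v) = v - 13*(v + v)*(1 + 2*(v + v)) = v - 13*2*v*(1 + 2*(2*v)) = v - 13*2*v*(1 + 4*v) = v - 26*v*(1 + 4*v))
G(225 - 1*257)/58505 - 1*(-176119) = ((225 - 1*257)*(-25 - 104*(225 - 1*257)))/58505 - 1*(-176119) = ((225 - 257)*(-25 - 104*(225 - 257)))*(1/58505) + 176119 = -32*(-25 - 104*(-32))*(1/58505) + 176119 = -32*(-25 + 3328)*(1/58505) + 176119 = -32*3303*(1/58505) + 176119 = -105696*1/58505 + 176119 = -105696/58505 + 176119 = 10303736399/58505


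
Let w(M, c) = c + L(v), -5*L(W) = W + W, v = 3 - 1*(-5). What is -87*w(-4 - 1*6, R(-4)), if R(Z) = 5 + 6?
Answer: -3393/5 ≈ -678.60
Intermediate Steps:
v = 8 (v = 3 + 5 = 8)
L(W) = -2*W/5 (L(W) = -(W + W)/5 = -2*W/5)
R(Z) = 11
w(M, c) = -16/5 + c (w(M, c) = c - 2/5*8 = c - 16/5 = -16/5 + c)
-87*w(-4 - 1*6, R(-4)) = -87*(-16/5 + 11) = -87*39/5 = -3393/5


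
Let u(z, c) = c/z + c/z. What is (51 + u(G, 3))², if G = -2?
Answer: 2304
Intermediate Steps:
u(z, c) = 2*c/z
(51 + u(G, 3))² = (51 + 2*3/(-2))² = (51 + 2*3*(-½))² = (51 - 3)² = 48² = 2304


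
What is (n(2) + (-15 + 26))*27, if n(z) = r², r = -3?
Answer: 540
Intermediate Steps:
n(z) = 9 (n(z) = (-3)² = 9)
(n(2) + (-15 + 26))*27 = (9 + (-15 + 26))*27 = (9 + 11)*27 = 20*27 = 540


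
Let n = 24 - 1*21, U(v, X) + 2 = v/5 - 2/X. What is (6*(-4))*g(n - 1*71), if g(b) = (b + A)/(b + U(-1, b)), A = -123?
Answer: -779280/11929 ≈ -65.327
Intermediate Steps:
U(v, X) = -2 - 2/X + v/5 (U(v, X) = -2 + (v/5 - 2/X) = -2 + (-2/X + v/5) = -2 - 2/X + v/5)
n = 3 (n = 24 - 21 = 3)
g(b) = (-123 + b)/(-11/5 + b - 2/b) (g(b) = (b - 123)/(b + (-2 - 2/b + (1/5)*(-1))) = (-123 + b)/(b + (-2 - 2/b - 1/5)) = (-123 + b)/(b + (-11/5 - 2/b)) = (-123 + b)/(-11/5 + b - 2/b))
(6*(-4))*g(n - 1*71) = (6*(-4))*(-5*(3 - 1*71)*(-123 + (3 - 1*71))/(10 - (3 - 1*71)*(-11 + 5*(3 - 1*71)))) = -(-120)*(3 - 71)*(-123 + (3 - 71))/(10 - (3 - 71)*(-11 + 5*(3 - 71))) = -(-120)*(-68)*(-123 - 68)/(10 - 1*(-68)*(-11 + 5*(-68))) = -(-120)*(-68)*(-191)/(10 - 1*(-68)*(-11 - 340)) = -(-120)*(-68)*(-191)/(10 - 1*(-68)*(-351)) = -(-120)*(-68)*(-191)/(10 - 23868) = -(-120)*(-68)*(-191)/(-23858) = -(-120)*(-68)*(-1)*(-191)/23858 = -24*32470/11929 = -779280/11929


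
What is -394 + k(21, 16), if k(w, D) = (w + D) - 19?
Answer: -376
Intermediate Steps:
k(w, D) = -19 + D + w (k(w, D) = (D + w) - 19 = -19 + D + w)
-394 + k(21, 16) = -394 + (-19 + 16 + 21) = -394 + 18 = -376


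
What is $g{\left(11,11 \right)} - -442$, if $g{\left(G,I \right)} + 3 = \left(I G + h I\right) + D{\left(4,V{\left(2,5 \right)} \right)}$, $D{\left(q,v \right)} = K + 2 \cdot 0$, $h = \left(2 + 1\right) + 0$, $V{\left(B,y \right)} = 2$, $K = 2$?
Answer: $595$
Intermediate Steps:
$h = 3$ ($h = 3 + 0 = 3$)
$D{\left(q,v \right)} = 2$ ($D{\left(q,v \right)} = 2 + 2 \cdot 0 = 2 + 0 = 2$)
$g{\left(G,I \right)} = -1 + 3 I + G I$ ($g{\left(G,I \right)} = -3 + \left(\left(I G + 3 I\right) + 2\right) = -3 + \left(\left(G I + 3 I\right) + 2\right) = -3 + \left(\left(3 I + G I\right) + 2\right) = -3 + \left(2 + 3 I + G I\right) = -1 + 3 I + G I$)
$g{\left(11,11 \right)} - -442 = \left(-1 + 3 \cdot 11 + 11 \cdot 11\right) - -442 = \left(-1 + 33 + 121\right) + 442 = 153 + 442 = 595$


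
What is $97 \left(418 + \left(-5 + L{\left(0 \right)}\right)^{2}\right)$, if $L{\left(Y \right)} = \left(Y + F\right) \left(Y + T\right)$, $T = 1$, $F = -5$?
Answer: $50246$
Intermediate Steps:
$L{\left(Y \right)} = \left(1 + Y\right) \left(-5 + Y\right)$ ($L{\left(Y \right)} = \left(Y - 5\right) \left(Y + 1\right) = \left(-5 + Y\right) \left(1 + Y\right) = \left(1 + Y\right) \left(-5 + Y\right)$)
$97 \left(418 + \left(-5 + L{\left(0 \right)}\right)^{2}\right) = 97 \left(418 + \left(-5 - \left(5 - 0^{2}\right)\right)^{2}\right) = 97 \left(418 + \left(-5 + \left(-5 + 0 + 0\right)\right)^{2}\right) = 97 \left(418 + \left(-5 - 5\right)^{2}\right) = 97 \left(418 + \left(-10\right)^{2}\right) = 97 \left(418 + 100\right) = 97 \cdot 518 = 50246$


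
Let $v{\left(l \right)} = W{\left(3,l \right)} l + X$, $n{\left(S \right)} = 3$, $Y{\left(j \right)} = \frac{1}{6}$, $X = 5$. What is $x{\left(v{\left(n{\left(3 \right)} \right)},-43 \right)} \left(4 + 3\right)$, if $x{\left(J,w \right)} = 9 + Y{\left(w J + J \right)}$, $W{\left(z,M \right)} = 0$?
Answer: $\frac{385}{6} \approx 64.167$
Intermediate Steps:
$Y{\left(j \right)} = \frac{1}{6}$
$v{\left(l \right)} = 5$ ($v{\left(l \right)} = 0 l + 5 = 0 + 5 = 5$)
$x{\left(J,w \right)} = \frac{55}{6}$ ($x{\left(J,w \right)} = 9 + \frac{1}{6} = \frac{55}{6}$)
$x{\left(v{\left(n{\left(3 \right)} \right)},-43 \right)} \left(4 + 3\right) = \frac{55 \left(4 + 3\right)}{6} = \frac{55}{6} \cdot 7 = \frac{385}{6}$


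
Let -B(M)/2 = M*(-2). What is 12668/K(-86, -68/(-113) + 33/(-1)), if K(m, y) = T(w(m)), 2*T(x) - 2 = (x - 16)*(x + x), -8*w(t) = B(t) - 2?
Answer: 202688/18873 ≈ 10.740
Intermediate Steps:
B(M) = 4*M (B(M) = -2*M*(-2) = -(-4)*M = 4*M)
w(t) = ¼ - t/2 (w(t) = -(4*t - 2)/8 = -(-2 + 4*t)/8 = ¼ - t/2)
T(x) = 1 + x*(-16 + x) (T(x) = 1 + ((x - 16)*(x + x))/2 = 1 + ((-16 + x)*(2*x))/2 = 1 + (2*x*(-16 + x))/2 = 1 + x*(-16 + x))
K(m, y) = -3 + (¼ - m/2)² + 8*m (K(m, y) = 1 + (¼ - m/2)² - 16*(¼ - m/2) = 1 + (¼ - m/2)² + (-4 + 8*m) = -3 + (¼ - m/2)² + 8*m)
12668/K(-86, -68/(-113) + 33/(-1)) = 12668/(-47/16 + (¼)*(-86)² + (31/4)*(-86)) = 12668/(-47/16 + (¼)*7396 - 1333/2) = 12668/(-47/16 + 1849 - 1333/2) = 12668/(18873/16) = 12668*(16/18873) = 202688/18873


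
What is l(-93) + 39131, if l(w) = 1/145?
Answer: 5673996/145 ≈ 39131.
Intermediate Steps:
l(w) = 1/145
l(-93) + 39131 = 1/145 + 39131 = 5673996/145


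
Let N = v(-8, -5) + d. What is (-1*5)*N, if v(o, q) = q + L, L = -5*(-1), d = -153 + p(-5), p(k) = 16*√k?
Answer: 765 - 80*I*√5 ≈ 765.0 - 178.89*I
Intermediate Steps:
d = -153 + 16*I*√5 (d = -153 + 16*√(-5) = -153 + 16*(I*√5) = -153 + 16*I*√5 ≈ -153.0 + 35.777*I)
L = 5
v(o, q) = 5 + q (v(o, q) = q + 5 = 5 + q)
N = -153 + 16*I*√5 (N = (5 - 5) + (-153 + 16*I*√5) = 0 + (-153 + 16*I*√5) = -153 + 16*I*√5 ≈ -153.0 + 35.777*I)
(-1*5)*N = (-1*5)*(-153 + 16*I*√5) = -5*(-153 + 16*I*√5) = 765 - 80*I*√5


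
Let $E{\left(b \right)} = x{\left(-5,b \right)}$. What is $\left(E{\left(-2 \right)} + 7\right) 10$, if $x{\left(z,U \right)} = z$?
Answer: $20$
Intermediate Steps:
$E{\left(b \right)} = -5$
$\left(E{\left(-2 \right)} + 7\right) 10 = \left(-5 + 7\right) 10 = 2 \cdot 10 = 20$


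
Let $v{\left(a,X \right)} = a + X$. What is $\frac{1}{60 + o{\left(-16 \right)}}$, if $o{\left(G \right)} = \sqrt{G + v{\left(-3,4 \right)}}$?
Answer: $\frac{4}{241} - \frac{i \sqrt{15}}{3615} \approx 0.016598 - 0.0010714 i$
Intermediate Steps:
$v{\left(a,X \right)} = X + a$
$o{\left(G \right)} = \sqrt{1 + G}$ ($o{\left(G \right)} = \sqrt{G + \left(4 - 3\right)} = \sqrt{G + 1} = \sqrt{1 + G}$)
$\frac{1}{60 + o{\left(-16 \right)}} = \frac{1}{60 + \sqrt{1 - 16}} = \frac{1}{60 + \sqrt{-15}} = \frac{1}{60 + i \sqrt{15}}$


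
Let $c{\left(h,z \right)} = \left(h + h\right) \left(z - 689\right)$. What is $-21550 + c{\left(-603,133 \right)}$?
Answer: $648986$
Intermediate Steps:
$c{\left(h,z \right)} = 2 h \left(-689 + z\right)$
$-21550 + c{\left(-603,133 \right)} = -21550 + 2 \left(-603\right) \left(-689 + 133\right) = -21550 + 2 \left(-603\right) \left(-556\right) = -21550 + 670536 = 648986$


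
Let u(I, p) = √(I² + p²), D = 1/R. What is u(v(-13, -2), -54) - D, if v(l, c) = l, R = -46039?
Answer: 1/46039 + √3085 ≈ 55.543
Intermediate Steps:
D = -1/46039 (D = 1/(-46039) = -1/46039 ≈ -2.1721e-5)
u(v(-13, -2), -54) - D = √((-13)² + (-54)²) - 1*(-1/46039) = √(169 + 2916) + 1/46039 = √3085 + 1/46039 = 1/46039 + √3085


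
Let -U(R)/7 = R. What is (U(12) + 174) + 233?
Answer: 323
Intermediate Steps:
U(R) = -7*R
(U(12) + 174) + 233 = (-7*12 + 174) + 233 = (-84 + 174) + 233 = 90 + 233 = 323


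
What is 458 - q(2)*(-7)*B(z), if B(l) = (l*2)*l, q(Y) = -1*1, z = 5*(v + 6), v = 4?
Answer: -34542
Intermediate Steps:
z = 50 (z = 5*(4 + 6) = 5*10 = 50)
q(Y) = -1
B(l) = 2*l² (B(l) = (2*l)*l = 2*l²)
458 - q(2)*(-7)*B(z) = 458 - (-1*(-7))*2*50² = 458 - 7*2*2500 = 458 - 7*5000 = 458 - 1*35000 = 458 - 35000 = -34542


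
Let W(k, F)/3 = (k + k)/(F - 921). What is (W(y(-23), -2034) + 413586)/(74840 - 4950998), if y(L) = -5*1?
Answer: -5819746/68614509 ≈ -0.084818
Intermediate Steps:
y(L) = -5
W(k, F) = 6*k/(-921 + F) (W(k, F) = 3*((k + k)/(F - 921)) = 3*((2*k)/(-921 + F)) = 3*(2*k/(-921 + F)) = 6*k/(-921 + F))
(W(y(-23), -2034) + 413586)/(74840 - 4950998) = (6*(-5)/(-921 - 2034) + 413586)/(74840 - 4950998) = (6*(-5)/(-2955) + 413586)/(-4876158) = (6*(-5)*(-1/2955) + 413586)*(-1/4876158) = (2/197 + 413586)*(-1/4876158) = (81476444/197)*(-1/4876158) = -5819746/68614509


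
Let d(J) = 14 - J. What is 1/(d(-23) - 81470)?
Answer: -1/81433 ≈ -1.2280e-5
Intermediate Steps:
1/(d(-23) - 81470) = 1/((14 - 1*(-23)) - 81470) = 1/((14 + 23) - 81470) = 1/(37 - 81470) = 1/(-81433) = -1/81433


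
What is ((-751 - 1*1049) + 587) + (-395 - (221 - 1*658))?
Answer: -1171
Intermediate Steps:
((-751 - 1*1049) + 587) + (-395 - (221 - 1*658)) = ((-751 - 1049) + 587) + (-395 - (221 - 658)) = (-1800 + 587) + (-395 - 1*(-437)) = -1213 + (-395 + 437) = -1213 + 42 = -1171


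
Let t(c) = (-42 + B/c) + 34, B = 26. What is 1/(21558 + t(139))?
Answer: 139/2995476 ≈ 4.6403e-5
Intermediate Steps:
t(c) = -8 + 26/c (t(c) = (-42 + 26/c) + 34 = -8 + 26/c)
1/(21558 + t(139)) = 1/(21558 + (-8 + 26/139)) = 1/(21558 - 1086/139) = 1/(2995476/139) = 139/2995476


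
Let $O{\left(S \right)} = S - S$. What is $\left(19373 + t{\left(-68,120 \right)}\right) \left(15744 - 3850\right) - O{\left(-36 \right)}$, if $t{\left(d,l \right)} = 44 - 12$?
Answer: $230803070$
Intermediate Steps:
$t{\left(d,l \right)} = 32$ ($t{\left(d,l \right)} = 44 - 12 = 32$)
$O{\left(S \right)} = 0$
$\left(19373 + t{\left(-68,120 \right)}\right) \left(15744 - 3850\right) - O{\left(-36 \right)} = \left(19373 + 32\right) \left(15744 - 3850\right) - 0 = 19405 \cdot 11894 + 0 = 230803070 + 0 = 230803070$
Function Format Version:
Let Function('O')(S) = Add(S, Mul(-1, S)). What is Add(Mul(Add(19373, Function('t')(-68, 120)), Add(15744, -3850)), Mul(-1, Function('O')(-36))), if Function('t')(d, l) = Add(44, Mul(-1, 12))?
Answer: 230803070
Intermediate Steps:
Function('t')(d, l) = 32 (Function('t')(d, l) = Add(44, -12) = 32)
Function('O')(S) = 0
Add(Mul(Add(19373, Function('t')(-68, 120)), Add(15744, -3850)), Mul(-1, Function('O')(-36))) = Add(Mul(Add(19373, 32), Add(15744, -3850)), Mul(-1, 0)) = Add(Mul(19405, 11894), 0) = Add(230803070, 0) = 230803070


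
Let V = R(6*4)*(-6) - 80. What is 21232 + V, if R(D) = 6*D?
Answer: 20288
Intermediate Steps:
V = -944 (V = (6*(6*4))*(-6) - 80 = (6*24)*(-6) - 80 = 144*(-6) - 80 = -864 - 80 = -944)
21232 + V = 21232 - 944 = 20288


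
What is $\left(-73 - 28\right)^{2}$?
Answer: $10201$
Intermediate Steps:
$\left(-73 - 28\right)^{2} = \left(-101\right)^{2} = 10201$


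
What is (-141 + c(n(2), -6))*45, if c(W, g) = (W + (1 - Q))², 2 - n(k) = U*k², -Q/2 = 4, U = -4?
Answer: 26460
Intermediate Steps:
Q = -8 (Q = -2*4 = -8)
n(k) = 2 + 4*k² (n(k) = 2 - (-4)*k² = 2 + 4*k²)
c(W, g) = (9 + W)² (c(W, g) = (W + (1 - 1*(-8)))² = (W + (1 + 8))² = (W + 9)² = (9 + W)²)
(-141 + c(n(2), -6))*45 = (-141 + (9 + (2 + 4*2²))²)*45 = (-141 + (9 + (2 + 4*4))²)*45 = (-141 + (9 + (2 + 16))²)*45 = (-141 + (9 + 18)²)*45 = (-141 + 27²)*45 = (-141 + 729)*45 = 588*45 = 26460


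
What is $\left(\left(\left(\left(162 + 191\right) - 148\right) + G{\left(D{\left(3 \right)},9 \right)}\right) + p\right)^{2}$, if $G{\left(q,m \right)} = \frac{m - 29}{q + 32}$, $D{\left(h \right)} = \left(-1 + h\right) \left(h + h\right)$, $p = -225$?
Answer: $\frac{50625}{121} \approx 418.39$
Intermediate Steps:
$D{\left(h \right)} = 2 h \left(-1 + h\right)$ ($D{\left(h \right)} = \left(-1 + h\right) 2 h = 2 h \left(-1 + h\right)$)
$G{\left(q,m \right)} = \frac{-29 + m}{32 + q}$
$\left(\left(\left(\left(162 + 191\right) - 148\right) + G{\left(D{\left(3 \right)},9 \right)}\right) + p\right)^{2} = \left(\left(\left(\left(162 + 191\right) - 148\right) + \frac{-29 + 9}{32 + 2 \cdot 3 \left(-1 + 3\right)}\right) - 225\right)^{2} = \left(\left(\left(353 - 148\right) + \frac{1}{32 + 2 \cdot 3 \cdot 2} \left(-20\right)\right) - 225\right)^{2} = \left(\left(205 + \frac{1}{32 + 12} \left(-20\right)\right) - 225\right)^{2} = \left(\left(205 + \frac{1}{44} \left(-20\right)\right) - 225\right)^{2} = \left(\left(205 - \frac{5}{11}\right) - 225\right)^{2} = \left(\frac{2250}{11} - 225\right)^{2} = \left(- \frac{225}{11}\right)^{2} = \frac{50625}{121}$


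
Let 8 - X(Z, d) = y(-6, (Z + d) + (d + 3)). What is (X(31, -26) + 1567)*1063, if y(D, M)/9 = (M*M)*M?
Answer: 57468969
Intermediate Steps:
y(D, M) = 9*M³ (y(D, M) = 9*((M*M)*M) = 9*(M²*M) = 9*M³)
X(Z, d) = 8 - 9*(3 + Z + 2*d)³ (X(Z, d) = 8 - 9*((Z + d) + (d + 3))³ = 8 - 9*((Z + d) + (3 + d))³ = 8 - 9*(3 + Z + 2*d)³)
(X(31, -26) + 1567)*1063 = ((8 - 9*(3 + 31 + 2*(-26))³) + 1567)*1063 = ((8 - 9*(3 + 31 - 52)³) + 1567)*1063 = ((8 - 9*(-18)³) + 1567)*1063 = ((8 - 9*(-5832)) + 1567)*1063 = ((8 + 52488) + 1567)*1063 = (52496 + 1567)*1063 = 54063*1063 = 57468969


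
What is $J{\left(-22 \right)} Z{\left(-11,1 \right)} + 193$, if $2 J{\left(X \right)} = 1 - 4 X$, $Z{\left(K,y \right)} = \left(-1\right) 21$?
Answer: $- \frac{1483}{2} \approx -741.5$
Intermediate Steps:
$Z{\left(K,y \right)} = -21$
$J{\left(X \right)} = \frac{1}{2} - 2 X$ ($J{\left(X \right)} = \frac{1 - 4 X}{2} = \frac{1}{2} - 2 X$)
$J{\left(-22 \right)} Z{\left(-11,1 \right)} + 193 = \left(\frac{1}{2} - -44\right) \left(-21\right) + 193 = \left(\frac{1}{2} + 44\right) \left(-21\right) + 193 = \frac{89}{2} \left(-21\right) + 193 = - \frac{1869}{2} + 193 = - \frac{1483}{2}$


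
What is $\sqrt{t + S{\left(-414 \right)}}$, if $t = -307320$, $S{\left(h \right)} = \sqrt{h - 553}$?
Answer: $\sqrt{-307320 + i \sqrt{967}} \approx 0.028 + 554.36 i$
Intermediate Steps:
$S{\left(h \right)} = \sqrt{-553 + h}$
$\sqrt{t + S{\left(-414 \right)}} = \sqrt{-307320 + \sqrt{-553 - 414}} = \sqrt{-307320 + \sqrt{-967}} = \sqrt{-307320 + i \sqrt{967}}$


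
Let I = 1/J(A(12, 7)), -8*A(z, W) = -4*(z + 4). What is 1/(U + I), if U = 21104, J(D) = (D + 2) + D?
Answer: 18/379873 ≈ 4.7384e-5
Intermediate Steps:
A(z, W) = 2 + z/2 (A(z, W) = -(-1)*(z + 4)/2 = -(-1)*(4 + z)/2 = -(-16 - 4*z)/8 = 2 + z/2)
J(D) = 2 + 2*D (J(D) = (2 + D) + D = 2 + 2*D)
I = 1/18 (I = 1/(2 + 2*(2 + (1/2)*12)) = 1/(2 + 2*(2 + 6)) = 1/(2 + 2*8) = 1/(2 + 16) = 1/18 ≈ 0.055556)
1/(U + I) = 1/(21104 + 1/18) = 1/(379873/18) = 18/379873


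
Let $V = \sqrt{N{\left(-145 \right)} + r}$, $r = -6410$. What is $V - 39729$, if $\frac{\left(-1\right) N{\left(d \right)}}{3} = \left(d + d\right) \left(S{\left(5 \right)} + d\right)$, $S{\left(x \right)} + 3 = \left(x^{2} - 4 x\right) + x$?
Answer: $-39729 + i \sqrt{126470} \approx -39729.0 + 355.63 i$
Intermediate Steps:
$S{\left(x \right)} = -3 + x^{2} - 3 x$ ($S{\left(x \right)} = -3 + \left(\left(x^{2} - 4 x\right) + x\right) = -3 + \left(x^{2} - 3 x\right) = -3 + x^{2} - 3 x$)
$N{\left(d \right)} = - 6 d \left(7 + d\right)$ ($N{\left(d \right)} = - 3 \left(d + d\right) \left(\left(-3 + 5^{2} - 15\right) + d\right) = - 3 \cdot 2 d \left(\left(-3 + 25 - 15\right) + d\right) = - 3 \cdot 2 d \left(7 + d\right) = - 6 d \left(7 + d\right)$)
$V = i \sqrt{126470}$ ($V = \sqrt{\left(-6\right) \left(-145\right) \left(7 - 145\right) - 6410} = \sqrt{\left(-6\right) \left(-145\right) \left(-138\right) - 6410} = \sqrt{-120060 - 6410} = \sqrt{-126470} = i \sqrt{126470} \approx 355.63 i$)
$V - 39729 = i \sqrt{126470} - 39729 = -39729 + i \sqrt{126470}$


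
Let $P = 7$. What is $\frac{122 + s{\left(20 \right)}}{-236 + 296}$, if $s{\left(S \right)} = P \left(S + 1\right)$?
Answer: $\frac{269}{60} \approx 4.4833$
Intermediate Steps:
$s{\left(S \right)} = 7 + 7 S$ ($s{\left(S \right)} = 7 \left(S + 1\right) = 7 \left(1 + S\right) = 7 + 7 S$)
$\frac{122 + s{\left(20 \right)}}{-236 + 296} = \frac{122 + \left(7 + 7 \cdot 20\right)}{-236 + 296} = \frac{122 + \left(7 + 140\right)}{60} = \left(122 + 147\right) \frac{1}{60} = 269 \cdot \frac{1}{60} = \frac{269}{60}$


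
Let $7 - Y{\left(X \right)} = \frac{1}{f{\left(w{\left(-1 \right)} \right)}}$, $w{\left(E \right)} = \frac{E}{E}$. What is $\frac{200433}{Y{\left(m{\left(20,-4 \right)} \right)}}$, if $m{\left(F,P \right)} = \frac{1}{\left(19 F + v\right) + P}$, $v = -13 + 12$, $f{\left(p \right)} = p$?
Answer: $\frac{66811}{2} \approx 33406.0$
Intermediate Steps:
$w{\left(E \right)} = 1$
$v = -1$
$m{\left(F,P \right)} = \frac{1}{-1 + P + 19 F}$ ($m{\left(F,P \right)} = \frac{1}{\left(19 F - 1\right) + P} = \frac{1}{\left(-1 + 19 F\right) + P} = \frac{1}{-1 + P + 19 F}$)
$Y{\left(X \right)} = 6$ ($Y{\left(X \right)} = 7 - 1^{-1} = 7 - 1 = 6$)
$\frac{200433}{Y{\left(m{\left(20,-4 \right)} \right)}} = \frac{200433}{6} = 200433 \cdot \frac{1}{6} = \frac{66811}{2}$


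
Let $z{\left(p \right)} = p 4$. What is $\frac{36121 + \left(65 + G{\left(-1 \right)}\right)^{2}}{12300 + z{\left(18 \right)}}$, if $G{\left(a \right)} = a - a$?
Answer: $\frac{20173}{6186} \approx 3.2611$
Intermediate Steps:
$G{\left(a \right)} = 0$
$z{\left(p \right)} = 4 p$
$\frac{36121 + \left(65 + G{\left(-1 \right)}\right)^{2}}{12300 + z{\left(18 \right)}} = \frac{36121 + \left(65 + 0\right)^{2}}{12300 + 4 \cdot 18} = \frac{36121 + 65^{2}}{12300 + 72} = \frac{36121 + 4225}{12372} = 40346 \cdot \frac{1}{12372} = \frac{20173}{6186}$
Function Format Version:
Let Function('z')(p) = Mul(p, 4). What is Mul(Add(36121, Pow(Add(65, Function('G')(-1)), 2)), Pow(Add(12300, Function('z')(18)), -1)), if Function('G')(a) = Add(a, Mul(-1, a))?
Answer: Rational(20173, 6186) ≈ 3.2611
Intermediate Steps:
Function('G')(a) = 0
Function('z')(p) = Mul(4, p)
Mul(Add(36121, Pow(Add(65, Function('G')(-1)), 2)), Pow(Add(12300, Function('z')(18)), -1)) = Mul(Add(36121, Pow(Add(65, 0), 2)), Pow(Add(12300, Mul(4, 18)), -1)) = Mul(Add(36121, Pow(65, 2)), Pow(Add(12300, 72), -1)) = Mul(Add(36121, 4225), Pow(12372, -1)) = Mul(40346, Rational(1, 12372)) = Rational(20173, 6186)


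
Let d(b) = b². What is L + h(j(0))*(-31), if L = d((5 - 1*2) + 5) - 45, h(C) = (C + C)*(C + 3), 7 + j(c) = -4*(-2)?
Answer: -229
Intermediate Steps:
j(c) = 1 (j(c) = -7 - 4*(-2) = -7 + 8 = 1)
h(C) = 2*C*(3 + C) (h(C) = (2*C)*(3 + C) = 2*C*(3 + C))
L = 19 (L = ((5 - 1*2) + 5)² - 45 = ((5 - 2) + 5)² - 45 = (3 + 5)² - 45 = 8² - 45 = 64 - 45 = 19)
L + h(j(0))*(-31) = 19 + (2*1*(3 + 1))*(-31) = 19 + (2*1*4)*(-31) = 19 + 8*(-31) = 19 - 248 = -229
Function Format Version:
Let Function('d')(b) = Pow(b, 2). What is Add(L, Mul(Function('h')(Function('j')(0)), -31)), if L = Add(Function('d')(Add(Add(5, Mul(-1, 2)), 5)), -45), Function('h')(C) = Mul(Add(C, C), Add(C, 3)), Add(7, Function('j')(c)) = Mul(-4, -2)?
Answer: -229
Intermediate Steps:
Function('j')(c) = 1 (Function('j')(c) = Add(-7, Mul(-4, -2)) = Add(-7, 8) = 1)
Function('h')(C) = Mul(2, C, Add(3, C)) (Function('h')(C) = Mul(Mul(2, C), Add(3, C)) = Mul(2, C, Add(3, C)))
L = 19 (L = Add(Pow(Add(Add(5, Mul(-1, 2)), 5), 2), -45) = Add(Pow(Add(Add(5, -2), 5), 2), -45) = Add(Pow(Add(3, 5), 2), -45) = Add(Pow(8, 2), -45) = Add(64, -45) = 19)
Add(L, Mul(Function('h')(Function('j')(0)), -31)) = Add(19, Mul(Mul(2, 1, Add(3, 1)), -31)) = Add(19, Mul(Mul(2, 1, 4), -31)) = Add(19, Mul(8, -31)) = Add(19, -248) = -229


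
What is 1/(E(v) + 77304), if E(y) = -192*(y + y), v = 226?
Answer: -1/9480 ≈ -0.00010549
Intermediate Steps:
E(y) = -384*y
1/(E(v) + 77304) = 1/(-384*226 + 77304) = 1/(-86784 + 77304) = 1/(-9480) = -1/9480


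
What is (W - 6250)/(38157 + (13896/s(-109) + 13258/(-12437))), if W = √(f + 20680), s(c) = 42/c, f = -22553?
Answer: -544118750/182171429 + 87059*I*√1873/182171429 ≈ -2.9869 + 0.020682*I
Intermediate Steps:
W = I*√1873 (W = √(-22553 + 20680) = √(-1873) = I*√1873 ≈ 43.278*I)
(W - 6250)/(38157 + (13896/s(-109) + 13258/(-12437))) = (I*√1873 - 6250)/(38157 + (13896/((42/(-109))) + 13258/(-12437))) = (-6250 + I*√1873)/(38157 + (13896/((42*(-1/109))) + 13258*(-1/12437))) = (-6250 + I*√1873)/(38157 + (13896/(-42/109) - 13258/12437)) = (-6250 + I*√1873)/(38157 + (13896*(-109/42) - 13258/12437)) = (-6250 + I*√1873)/(38157 + (-252444/7 - 13258/12437)) = (-6250 + I*√1873)/(38157 - 3139738834/87059) = (-6250 + I*√1873)/(182171429/87059) = (-6250 + I*√1873)*(87059/182171429) = -544118750/182171429 + 87059*I*√1873/182171429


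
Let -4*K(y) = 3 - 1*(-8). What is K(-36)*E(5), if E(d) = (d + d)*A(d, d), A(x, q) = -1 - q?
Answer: 165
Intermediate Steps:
K(y) = -11/4 (K(y) = -(3 - 1*(-8))/4 = -(3 + 8)/4 = -1/4*11 = -11/4)
E(d) = 2*d*(-1 - d) (E(d) = (d + d)*(-1 - d) = (2*d)*(-1 - d) = 2*d*(-1 - d))
K(-36)*E(5) = -(-11)*5*(1 + 5)/2 = -(-11)*5*6/2 = -11/4*(-60) = 165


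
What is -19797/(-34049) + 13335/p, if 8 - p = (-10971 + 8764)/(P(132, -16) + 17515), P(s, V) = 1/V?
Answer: 127285754779713/77537199976 ≈ 1641.6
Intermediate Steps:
p = 2277224/280239 (p = 8 - (-10971 + 8764)/(1/(-16) + 17515) = 8 - (-2207)/(-1/16 + 17515) = 8 - (-2207)/280239/16 = 8 - (-2207)*16/280239 = 8 - 1*(-35312/280239) = 8 + 35312/280239 = 2277224/280239 ≈ 8.1260)
-19797/(-34049) + 13335/p = -19797/(-34049) + 13335/(2277224/280239) = -19797*(-1/34049) + 13335*(280239/2277224) = 19797/34049 + 3736987065/2277224 = 127285754779713/77537199976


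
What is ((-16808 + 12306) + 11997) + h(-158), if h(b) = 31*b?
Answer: 2597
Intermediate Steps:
((-16808 + 12306) + 11997) + h(-158) = ((-16808 + 12306) + 11997) + 31*(-158) = (-4502 + 11997) - 4898 = 7495 - 4898 = 2597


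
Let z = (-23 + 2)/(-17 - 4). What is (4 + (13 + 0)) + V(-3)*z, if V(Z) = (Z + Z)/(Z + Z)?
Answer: 18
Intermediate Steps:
z = 1 (z = -21/(-21) = -21*(-1/21) = 1)
V(Z) = 1 (V(Z) = (2*Z)/((2*Z)) = (2*Z)*(1/(2*Z)) = 1)
(4 + (13 + 0)) + V(-3)*z = (4 + (13 + 0)) + 1*1 = (4 + 13) + 1 = 17 + 1 = 18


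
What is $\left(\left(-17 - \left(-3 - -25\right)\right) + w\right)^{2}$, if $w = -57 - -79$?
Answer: $289$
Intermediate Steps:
$w = 22$ ($w = -57 + 79 = 22$)
$\left(\left(-17 - \left(-3 - -25\right)\right) + w\right)^{2} = \left(\left(-17 - \left(-3 - -25\right)\right) + 22\right)^{2} = \left(\left(-17 - \left(-3 + 25\right)\right) + 22\right)^{2} = \left(\left(-17 - 22\right) + 22\right)^{2} = \left(-39 + 22\right)^{2} = \left(-17\right)^{2} = 289$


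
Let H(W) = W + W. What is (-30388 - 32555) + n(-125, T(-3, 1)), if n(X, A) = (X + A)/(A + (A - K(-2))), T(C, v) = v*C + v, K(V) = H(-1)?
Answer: -125759/2 ≈ -62880.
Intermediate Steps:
H(W) = 2*W
K(V) = -2 (K(V) = 2*(-1) = -2)
T(C, v) = v + C*v (T(C, v) = C*v + v = v + C*v)
n(X, A) = (A + X)/(2 + 2*A) (n(X, A) = (X + A)/(A + (A - 1*(-2))) = (A + X)/(A + (A + 2)) = (A + X)/(A + (2 + A)) = (A + X)/(2 + 2*A))
(-30388 - 32555) + n(-125, T(-3, 1)) = (-30388 - 32555) + (1*(1 - 3) - 125)/(2*(1 + 1*(1 - 3))) = -62943 + (1*(-2) - 125)/(2*(1 + 1*(-2))) = -62943 + (-2 - 125)/(2*(1 - 2)) = -62943 + (1/2)*(-127)/(-1) = -62943 + (1/2)*(-1)*(-127) = -62943 + 127/2 = -125759/2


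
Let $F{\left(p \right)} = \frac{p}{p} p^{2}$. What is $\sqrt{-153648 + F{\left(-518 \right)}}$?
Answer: $2 \sqrt{28669} \approx 338.64$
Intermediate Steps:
$F{\left(p \right)} = p^{2}$ ($F{\left(p \right)} = 1 p^{2} = p^{2}$)
$\sqrt{-153648 + F{\left(-518 \right)}} = \sqrt{-153648 + \left(-518\right)^{2}} = \sqrt{-153648 + 268324} = \sqrt{114676} = 2 \sqrt{28669}$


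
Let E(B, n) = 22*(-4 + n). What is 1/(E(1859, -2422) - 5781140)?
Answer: -1/5834512 ≈ -1.7139e-7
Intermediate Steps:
E(B, n) = -88 + 22*n
1/(E(1859, -2422) - 5781140) = 1/((-88 + 22*(-2422)) - 5781140) = 1/((-88 - 53284) - 5781140) = 1/(-53372 - 5781140) = 1/(-5834512) = -1/5834512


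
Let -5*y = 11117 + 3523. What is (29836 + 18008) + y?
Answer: 44916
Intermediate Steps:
y = -2928 (y = -(11117 + 3523)/5 = -⅕*14640 = -2928)
(29836 + 18008) + y = (29836 + 18008) - 2928 = 47844 - 2928 = 44916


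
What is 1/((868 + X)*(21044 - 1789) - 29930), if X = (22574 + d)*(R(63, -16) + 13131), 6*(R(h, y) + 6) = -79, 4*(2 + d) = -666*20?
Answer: 1/4858012690145 ≈ 2.0585e-13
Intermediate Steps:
d = -3332 (d = -2 + (-666*20)/4 = -2 + (¼)*(-13320) = -2 - 3330 = -3332)
R(h, y) = -115/6 (R(h, y) = -6 + (⅙)*(-79) = -6 - 79/6 = -115/6)
X = 252297897 (X = (22574 - 3332)*(-115/6 + 13131) = 19242*(78671/6) = 252297897)
1/((868 + X)*(21044 - 1789) - 29930) = 1/((868 + 252297897)*(21044 - 1789) - 29930) = 1/(252298765*19255 - 29930) = 1/(4858012720075 - 29930) = 1/4858012690145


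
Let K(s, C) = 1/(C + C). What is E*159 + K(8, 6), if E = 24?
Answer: 45793/12 ≈ 3816.1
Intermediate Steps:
K(s, C) = 1/(2*C)
E*159 + K(8, 6) = 24*159 + (½)/6 = 3816 + (½)*(⅙) = 3816 + 1/12 = 45793/12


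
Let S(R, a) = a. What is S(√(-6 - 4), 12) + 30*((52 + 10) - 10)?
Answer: 1572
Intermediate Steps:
S(√(-6 - 4), 12) + 30*((52 + 10) - 10) = 12 + 30*((52 + 10) - 10) = 12 + 30*(62 - 10) = 12 + 30*52 = 12 + 1560 = 1572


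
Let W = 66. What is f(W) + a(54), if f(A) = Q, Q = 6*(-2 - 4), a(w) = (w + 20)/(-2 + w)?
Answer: -899/26 ≈ -34.577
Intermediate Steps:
a(w) = (20 + w)/(-2 + w)
Q = -36 (Q = 6*(-6) = -36)
f(A) = -36
f(W) + a(54) = -36 + (20 + 54)/(-2 + 54) = -36 + 74/52 = -36 + (1/52)*74 = -36 + 37/26 = -899/26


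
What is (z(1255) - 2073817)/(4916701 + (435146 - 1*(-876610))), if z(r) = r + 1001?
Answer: -2071561/6228457 ≈ -0.33260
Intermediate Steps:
z(r) = 1001 + r
(z(1255) - 2073817)/(4916701 + (435146 - 1*(-876610))) = ((1001 + 1255) - 2073817)/(4916701 + (435146 - 1*(-876610))) = (2256 - 2073817)/(4916701 + (435146 + 876610)) = -2071561/(4916701 + 1311756) = -2071561/6228457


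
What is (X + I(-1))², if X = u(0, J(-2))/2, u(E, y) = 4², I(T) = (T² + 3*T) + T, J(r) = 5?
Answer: 25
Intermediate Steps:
I(T) = T² + 4*T
u(E, y) = 16
X = 8 (X = 16/2 = 16*(½) = 8)
(X + I(-1))² = (8 - (4 - 1))² = (8 - 1*3)² = (8 - 3)² = 5² = 25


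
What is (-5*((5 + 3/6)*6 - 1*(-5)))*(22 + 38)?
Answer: -11400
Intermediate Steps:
(-5*((5 + 3/6)*6 - 1*(-5)))*(22 + 38) = -5*((5 + 3*(⅙))*6 + 5)*60 = -5*((5 + ½)*6 + 5)*60 = -5*((11/2)*6 + 5)*60 = -5*(33 + 5)*60 = -5*38*60 = -190*60 = -11400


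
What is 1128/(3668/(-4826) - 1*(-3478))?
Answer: 226822/699215 ≈ 0.32440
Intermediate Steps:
1128/(3668/(-4826) - 1*(-3478)) = 1128/(3668*(-1/4826) + 3478) = 1128/(-1834/2413 + 3478) = 1128/(8390580/2413) = 1128*(2413/8390580) = 226822/699215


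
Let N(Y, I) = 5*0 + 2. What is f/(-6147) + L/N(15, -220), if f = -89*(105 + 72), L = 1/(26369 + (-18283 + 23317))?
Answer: 329796355/128689494 ≈ 2.5627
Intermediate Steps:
N(Y, I) = 2 (N(Y, I) = 0 + 2 = 2)
L = 1/31403 (L = 1/(26369 + 5034) = 1/31403 ≈ 3.1844e-5)
f = -15753 (f = -89*177 = -15753)
f/(-6147) + L/N(15, -220) = -15753/(-6147) + (1/31403)/2 = -15753*(-1/6147) + (1/31403)*(1/2) = 5251/2049 + 1/62806 = 329796355/128689494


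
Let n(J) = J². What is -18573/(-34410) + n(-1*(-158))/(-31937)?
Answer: -88615113/366317390 ≈ -0.24191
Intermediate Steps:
-18573/(-34410) + n(-1*(-158))/(-31937) = -18573/(-34410) + (-1*(-158))²/(-31937) = -18573*(-1/34410) + 158²*(-1/31937) = 6191/11470 + 24964*(-1/31937) = 6191/11470 - 24964/31937 = -88615113/366317390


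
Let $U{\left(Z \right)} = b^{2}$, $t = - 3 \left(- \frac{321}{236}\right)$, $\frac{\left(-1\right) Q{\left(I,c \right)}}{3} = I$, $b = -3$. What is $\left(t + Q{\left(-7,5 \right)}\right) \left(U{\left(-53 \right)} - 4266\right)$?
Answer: $- \frac{25197183}{236} \approx -1.0677 \cdot 10^{5}$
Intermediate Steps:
$Q{\left(I,c \right)} = - 3 I$
$t = \frac{963}{236}$ ($t = - 3 \left(\left(-321\right) \frac{1}{236}\right) = \left(-3\right) \left(- \frac{321}{236}\right) = \frac{963}{236} \approx 4.0805$)
$U{\left(Z \right)} = 9$ ($U{\left(Z \right)} = \left(-3\right)^{2} = 9$)
$\left(t + Q{\left(-7,5 \right)}\right) \left(U{\left(-53 \right)} - 4266\right) = \left(\frac{963}{236} - -21\right) \left(9 - 4266\right) = \left(\frac{963}{236} + 21\right) \left(-4257\right) = \frac{5919}{236} \left(-4257\right) = - \frac{25197183}{236}$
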